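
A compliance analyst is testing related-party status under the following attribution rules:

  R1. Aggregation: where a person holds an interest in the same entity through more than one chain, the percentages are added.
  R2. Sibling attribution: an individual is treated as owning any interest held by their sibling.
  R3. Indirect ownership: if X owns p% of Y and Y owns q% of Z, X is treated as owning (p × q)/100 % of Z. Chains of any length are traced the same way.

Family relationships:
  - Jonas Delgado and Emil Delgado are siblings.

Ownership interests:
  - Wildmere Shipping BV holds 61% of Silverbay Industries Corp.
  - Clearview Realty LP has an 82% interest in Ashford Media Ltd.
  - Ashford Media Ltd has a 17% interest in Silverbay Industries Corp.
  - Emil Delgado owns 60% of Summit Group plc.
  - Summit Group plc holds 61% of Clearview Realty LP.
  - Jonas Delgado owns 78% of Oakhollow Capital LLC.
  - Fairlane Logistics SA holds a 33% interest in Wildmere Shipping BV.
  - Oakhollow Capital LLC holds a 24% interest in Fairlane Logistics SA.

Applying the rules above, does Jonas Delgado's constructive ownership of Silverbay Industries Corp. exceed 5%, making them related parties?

Yes

By sibling attribution (R2), Jonas Delgado is treated as owning Emil Delgado's 60% interest in Summit Group plc.
Chain via Oakhollow Capital LLC → Fairlane Logistics SA → Wildmere Shipping BV (R3): 78% × 24% × 33% × 61% = 3.768336% of Silverbay Industries Corp.
Chain via Summit Group plc → Clearview Realty LP → Ashford Media Ltd (R3): 60% × 61% × 82% × 17% = 5.10204% of Silverbay Industries Corp.
Aggregating (R1): 3.768336% + 5.10204% = 8.870376%.
8.870376% exceeds the 5% threshold, so Jonas is a related party to Silverbay Industries Corp.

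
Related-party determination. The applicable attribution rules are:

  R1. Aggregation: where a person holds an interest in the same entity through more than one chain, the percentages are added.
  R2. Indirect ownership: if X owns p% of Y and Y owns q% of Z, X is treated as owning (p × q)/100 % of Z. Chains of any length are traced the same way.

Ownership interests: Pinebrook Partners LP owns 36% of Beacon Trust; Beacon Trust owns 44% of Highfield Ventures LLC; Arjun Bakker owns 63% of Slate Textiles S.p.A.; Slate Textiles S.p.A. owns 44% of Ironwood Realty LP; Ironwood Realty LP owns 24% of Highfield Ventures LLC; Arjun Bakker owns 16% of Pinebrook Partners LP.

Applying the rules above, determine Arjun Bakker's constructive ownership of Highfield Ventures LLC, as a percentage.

Chain via Pinebrook Partners LP → Beacon Trust (R2): 16% × 36% × 44% = 2.5344% of Highfield Ventures LLC.
Chain via Slate Textiles S.p.A. → Ironwood Realty LP (R2): 63% × 44% × 24% = 6.6528% of Highfield Ventures LLC.
Aggregating (R1): 2.5344% + 6.6528% = 9.1872%.

9.1872%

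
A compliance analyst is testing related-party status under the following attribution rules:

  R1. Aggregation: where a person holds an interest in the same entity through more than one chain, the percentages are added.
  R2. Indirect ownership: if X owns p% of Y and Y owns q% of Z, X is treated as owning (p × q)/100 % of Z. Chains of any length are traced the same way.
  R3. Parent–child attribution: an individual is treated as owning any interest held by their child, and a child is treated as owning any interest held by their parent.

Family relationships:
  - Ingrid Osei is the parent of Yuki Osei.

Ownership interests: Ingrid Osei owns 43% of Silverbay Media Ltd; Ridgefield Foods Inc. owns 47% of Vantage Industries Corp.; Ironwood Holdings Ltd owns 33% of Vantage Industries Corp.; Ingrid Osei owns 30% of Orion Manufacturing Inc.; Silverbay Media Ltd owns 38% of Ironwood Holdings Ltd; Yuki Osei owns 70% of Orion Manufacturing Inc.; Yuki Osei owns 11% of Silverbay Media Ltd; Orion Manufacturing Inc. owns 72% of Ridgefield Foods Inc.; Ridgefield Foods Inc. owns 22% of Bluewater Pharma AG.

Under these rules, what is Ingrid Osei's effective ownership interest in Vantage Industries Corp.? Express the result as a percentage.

By parent–child attribution (R3), Ingrid Osei is treated as also owning Yuki Osei's interest in Orion Manufacturing Inc, giving 30% + 70% = 100%.
By parent–child attribution (R3), Ingrid Osei is treated as also owning Yuki Osei's interest in Silverbay Media Ltd, giving 43% + 11% = 54%.
Chain via Orion Manufacturing Inc. → Ridgefield Foods Inc. (R2): 100% × 72% × 47% = 33.84% of Vantage Industries Corp.
Chain via Silverbay Media Ltd → Ironwood Holdings Ltd (R2): 54% × 38% × 33% = 6.7716% of Vantage Industries Corp.
Aggregating (R1): 33.84% + 6.7716% = 40.6116%.

40.6116%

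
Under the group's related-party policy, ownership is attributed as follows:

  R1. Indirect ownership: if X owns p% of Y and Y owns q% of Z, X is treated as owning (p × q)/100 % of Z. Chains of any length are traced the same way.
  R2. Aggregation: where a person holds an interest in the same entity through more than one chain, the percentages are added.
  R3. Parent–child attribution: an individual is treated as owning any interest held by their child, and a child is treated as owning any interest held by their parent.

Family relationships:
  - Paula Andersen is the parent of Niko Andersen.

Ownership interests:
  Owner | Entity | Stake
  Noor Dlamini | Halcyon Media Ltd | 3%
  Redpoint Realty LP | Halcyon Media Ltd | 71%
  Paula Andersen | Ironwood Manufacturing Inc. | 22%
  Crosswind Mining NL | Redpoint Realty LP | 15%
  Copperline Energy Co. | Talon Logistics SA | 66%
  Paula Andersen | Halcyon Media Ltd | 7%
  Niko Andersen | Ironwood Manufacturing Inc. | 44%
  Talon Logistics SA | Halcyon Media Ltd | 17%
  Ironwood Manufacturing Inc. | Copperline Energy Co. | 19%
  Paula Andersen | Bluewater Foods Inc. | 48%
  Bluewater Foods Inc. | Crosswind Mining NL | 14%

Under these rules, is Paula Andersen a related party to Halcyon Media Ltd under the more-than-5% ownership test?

By parent–child attribution (R3), Paula Andersen is treated as also owning Niko Andersen's interest in Ironwood Manufacturing Inc, giving 22% + 44% = 66%.
Chain via Bluewater Foods Inc. → Crosswind Mining NL → Redpoint Realty LP (R1): 48% × 14% × 15% × 71% = 0.71568% of Halcyon Media Ltd.
Chain via Ironwood Manufacturing Inc. → Copperline Energy Co. → Talon Logistics SA (R1): 66% × 19% × 66% × 17% = 1.406988% of Halcyon Media Ltd.
Direct interest in Halcyon Media Ltd: 7%.
Aggregating (R2): 0.71568% + 1.406988% + 7% = 9.122668%.
9.122668% exceeds the 5% threshold, so Paula is a related party to Halcyon Media Ltd.

Yes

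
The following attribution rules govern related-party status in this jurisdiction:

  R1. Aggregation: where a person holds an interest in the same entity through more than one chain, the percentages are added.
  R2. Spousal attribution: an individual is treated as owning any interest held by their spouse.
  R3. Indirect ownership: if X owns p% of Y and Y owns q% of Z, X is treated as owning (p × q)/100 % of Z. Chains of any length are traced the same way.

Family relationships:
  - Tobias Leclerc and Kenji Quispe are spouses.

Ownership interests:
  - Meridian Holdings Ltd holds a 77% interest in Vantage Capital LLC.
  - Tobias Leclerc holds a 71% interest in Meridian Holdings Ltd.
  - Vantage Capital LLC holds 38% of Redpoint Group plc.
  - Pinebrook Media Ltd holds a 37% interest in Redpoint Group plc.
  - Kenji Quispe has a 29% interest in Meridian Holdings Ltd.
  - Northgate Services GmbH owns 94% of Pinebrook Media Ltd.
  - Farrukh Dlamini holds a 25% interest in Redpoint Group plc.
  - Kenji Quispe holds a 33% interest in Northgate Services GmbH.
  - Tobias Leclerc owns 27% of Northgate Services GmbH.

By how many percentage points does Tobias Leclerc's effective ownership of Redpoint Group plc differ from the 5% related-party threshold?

By spousal attribution (R2), Tobias Leclerc is treated as also owning Kenji Quispe's interest in Northgate Services GmbH, giving 27% + 33% = 60%.
By spousal attribution (R2), Tobias Leclerc is treated as also owning Kenji Quispe's interest in Meridian Holdings Ltd, giving 71% + 29% = 100%.
Chain via Northgate Services GmbH → Pinebrook Media Ltd (R3): 60% × 94% × 37% = 20.868% of Redpoint Group plc.
Chain via Meridian Holdings Ltd → Vantage Capital LLC (R3): 100% × 77% × 38% = 29.26% of Redpoint Group plc.
Aggregating (R1): 20.868% + 29.26% = 50.128%.
50.128% exceeds the 5% threshold by 45.128 percentage points.

45.128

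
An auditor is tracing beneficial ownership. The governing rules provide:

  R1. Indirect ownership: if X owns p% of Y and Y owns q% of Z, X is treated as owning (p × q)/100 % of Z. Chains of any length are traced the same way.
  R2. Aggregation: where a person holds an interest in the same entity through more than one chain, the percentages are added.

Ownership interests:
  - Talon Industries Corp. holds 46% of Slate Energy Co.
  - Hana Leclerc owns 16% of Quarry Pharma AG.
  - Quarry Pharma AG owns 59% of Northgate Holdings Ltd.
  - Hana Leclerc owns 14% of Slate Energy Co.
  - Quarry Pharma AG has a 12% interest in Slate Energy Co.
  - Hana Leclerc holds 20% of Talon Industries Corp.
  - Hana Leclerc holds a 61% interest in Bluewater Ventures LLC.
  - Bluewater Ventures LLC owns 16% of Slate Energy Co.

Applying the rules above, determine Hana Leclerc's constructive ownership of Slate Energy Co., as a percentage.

Chain via Bluewater Ventures LLC (R1): 61% × 16% = 9.76% of Slate Energy Co.
Chain via Talon Industries Corp. (R1): 20% × 46% = 9.2% of Slate Energy Co.
Chain via Quarry Pharma AG (R1): 16% × 12% = 1.92% of Slate Energy Co.
Direct interest in Slate Energy Co: 14%.
Aggregating (R2): 9.76% + 9.2% + 1.92% + 14% = 34.88%.

34.88%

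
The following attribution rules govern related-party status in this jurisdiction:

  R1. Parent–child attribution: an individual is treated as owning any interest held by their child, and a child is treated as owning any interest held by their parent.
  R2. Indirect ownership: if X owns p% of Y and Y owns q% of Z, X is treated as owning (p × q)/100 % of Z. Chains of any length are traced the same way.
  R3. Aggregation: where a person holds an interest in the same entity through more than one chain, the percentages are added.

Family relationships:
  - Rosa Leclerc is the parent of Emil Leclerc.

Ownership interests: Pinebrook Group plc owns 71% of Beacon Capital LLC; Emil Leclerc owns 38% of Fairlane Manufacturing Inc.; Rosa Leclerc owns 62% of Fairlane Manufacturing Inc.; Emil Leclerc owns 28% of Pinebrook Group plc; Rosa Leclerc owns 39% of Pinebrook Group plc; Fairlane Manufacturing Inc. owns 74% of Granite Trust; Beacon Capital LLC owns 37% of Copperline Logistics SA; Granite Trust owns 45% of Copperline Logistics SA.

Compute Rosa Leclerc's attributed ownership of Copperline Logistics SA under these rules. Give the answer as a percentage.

50.9009%

By parent–child attribution (R1), Rosa Leclerc is treated as also owning Emil Leclerc's interest in Pinebrook Group plc, giving 39% + 28% = 67%.
By parent–child attribution (R1), Rosa Leclerc is treated as also owning Emil Leclerc's interest in Fairlane Manufacturing Inc, giving 62% + 38% = 100%.
Chain via Pinebrook Group plc → Beacon Capital LLC (R2): 67% × 71% × 37% = 17.6009% of Copperline Logistics SA.
Chain via Fairlane Manufacturing Inc. → Granite Trust (R2): 100% × 74% × 45% = 33.3% of Copperline Logistics SA.
Aggregating (R3): 17.6009% + 33.3% = 50.9009%.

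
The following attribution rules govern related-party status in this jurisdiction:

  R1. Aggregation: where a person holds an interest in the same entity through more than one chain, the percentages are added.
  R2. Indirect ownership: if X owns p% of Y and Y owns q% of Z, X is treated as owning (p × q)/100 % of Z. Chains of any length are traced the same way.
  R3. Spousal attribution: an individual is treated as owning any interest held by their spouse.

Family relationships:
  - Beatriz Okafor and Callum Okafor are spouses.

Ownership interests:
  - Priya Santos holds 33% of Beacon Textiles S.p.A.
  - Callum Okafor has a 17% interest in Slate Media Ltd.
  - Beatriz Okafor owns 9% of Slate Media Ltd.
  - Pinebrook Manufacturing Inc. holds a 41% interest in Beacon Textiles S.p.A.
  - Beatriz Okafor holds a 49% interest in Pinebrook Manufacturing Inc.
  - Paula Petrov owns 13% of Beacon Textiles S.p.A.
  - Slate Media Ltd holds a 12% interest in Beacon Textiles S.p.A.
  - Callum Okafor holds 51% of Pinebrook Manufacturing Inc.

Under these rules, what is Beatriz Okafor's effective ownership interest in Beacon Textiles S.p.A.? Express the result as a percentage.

By spousal attribution (R3), Beatriz Okafor is treated as also owning Callum Okafor's interest in Slate Media Ltd, giving 9% + 17% = 26%.
By spousal attribution (R3), Beatriz Okafor is treated as also owning Callum Okafor's interest in Pinebrook Manufacturing Inc, giving 49% + 51% = 100%.
Chain via Slate Media Ltd (R2): 26% × 12% = 3.12% of Beacon Textiles S.p.A.
Chain via Pinebrook Manufacturing Inc. (R2): 100% × 41% = 41% of Beacon Textiles S.p.A.
Aggregating (R1): 3.12% + 41% = 44.12%.

44.12%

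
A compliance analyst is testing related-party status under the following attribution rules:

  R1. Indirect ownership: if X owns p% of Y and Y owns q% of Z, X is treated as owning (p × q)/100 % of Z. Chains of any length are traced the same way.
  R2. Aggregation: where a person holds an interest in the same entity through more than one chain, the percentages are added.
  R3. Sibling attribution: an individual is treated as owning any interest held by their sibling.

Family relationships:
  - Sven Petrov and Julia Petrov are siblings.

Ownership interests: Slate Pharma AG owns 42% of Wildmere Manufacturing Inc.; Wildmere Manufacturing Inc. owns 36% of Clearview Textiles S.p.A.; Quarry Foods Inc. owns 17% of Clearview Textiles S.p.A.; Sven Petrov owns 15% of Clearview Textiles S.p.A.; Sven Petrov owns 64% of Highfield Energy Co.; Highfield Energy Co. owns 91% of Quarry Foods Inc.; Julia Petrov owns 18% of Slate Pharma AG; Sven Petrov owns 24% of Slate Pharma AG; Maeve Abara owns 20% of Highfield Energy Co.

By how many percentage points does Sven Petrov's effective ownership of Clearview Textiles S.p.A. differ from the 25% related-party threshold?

6.2512

By sibling attribution (R3), Sven Petrov is treated as also owning Julia Petrov's interest in Slate Pharma AG, giving 24% + 18% = 42%.
Chain via Slate Pharma AG → Wildmere Manufacturing Inc. (R1): 42% × 42% × 36% = 6.3504% of Clearview Textiles S.p.A.
Chain via Highfield Energy Co. → Quarry Foods Inc. (R1): 64% × 91% × 17% = 9.9008% of Clearview Textiles S.p.A.
Direct interest in Clearview Textiles S.p.A: 15%.
Aggregating (R2): 6.3504% + 9.9008% + 15% = 31.2512%.
31.2512% exceeds the 25% threshold by 6.2512 percentage points.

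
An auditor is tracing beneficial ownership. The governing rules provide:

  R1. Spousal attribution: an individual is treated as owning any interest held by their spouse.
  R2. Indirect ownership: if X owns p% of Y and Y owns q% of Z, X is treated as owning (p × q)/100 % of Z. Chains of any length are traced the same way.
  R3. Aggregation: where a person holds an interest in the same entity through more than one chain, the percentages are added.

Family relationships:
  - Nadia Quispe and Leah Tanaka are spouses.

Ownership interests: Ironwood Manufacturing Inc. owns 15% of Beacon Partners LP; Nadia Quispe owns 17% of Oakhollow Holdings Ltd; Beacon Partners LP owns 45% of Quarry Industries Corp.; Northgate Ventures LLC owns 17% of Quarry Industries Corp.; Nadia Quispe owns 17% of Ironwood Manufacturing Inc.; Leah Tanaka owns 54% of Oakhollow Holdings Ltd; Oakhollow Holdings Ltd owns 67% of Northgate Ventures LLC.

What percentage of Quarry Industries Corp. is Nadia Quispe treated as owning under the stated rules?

9.2344%

By spousal attribution (R1), Nadia Quispe is treated as also owning Leah Tanaka's interest in Oakhollow Holdings Ltd, giving 17% + 54% = 71%.
Chain via Ironwood Manufacturing Inc. → Beacon Partners LP (R2): 17% × 15% × 45% = 1.1475% of Quarry Industries Corp.
Chain via Oakhollow Holdings Ltd → Northgate Ventures LLC (R2): 71% × 67% × 17% = 8.0869% of Quarry Industries Corp.
Aggregating (R3): 1.1475% + 8.0869% = 9.2344%.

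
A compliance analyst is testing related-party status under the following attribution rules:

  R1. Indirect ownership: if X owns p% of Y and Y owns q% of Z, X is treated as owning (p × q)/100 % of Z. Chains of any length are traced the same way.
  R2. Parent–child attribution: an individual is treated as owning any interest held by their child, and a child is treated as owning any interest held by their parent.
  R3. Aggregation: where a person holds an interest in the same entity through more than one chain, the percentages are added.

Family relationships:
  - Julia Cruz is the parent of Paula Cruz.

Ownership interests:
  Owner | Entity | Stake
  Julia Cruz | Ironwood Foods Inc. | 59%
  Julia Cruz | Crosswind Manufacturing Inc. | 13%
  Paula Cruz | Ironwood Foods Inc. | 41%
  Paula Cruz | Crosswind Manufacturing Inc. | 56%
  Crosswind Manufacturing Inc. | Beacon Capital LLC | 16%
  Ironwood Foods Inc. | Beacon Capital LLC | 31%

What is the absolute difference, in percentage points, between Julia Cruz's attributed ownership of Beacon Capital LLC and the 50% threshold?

7.96

By parent–child attribution (R2), Julia Cruz is treated as also owning Paula Cruz's interest in Crosswind Manufacturing Inc, giving 13% + 56% = 69%.
By parent–child attribution (R2), Julia Cruz is treated as also owning Paula Cruz's interest in Ironwood Foods Inc, giving 59% + 41% = 100%.
Chain via Crosswind Manufacturing Inc. (R1): 69% × 16% = 11.04% of Beacon Capital LLC.
Chain via Ironwood Foods Inc. (R1): 100% × 31% = 31% of Beacon Capital LLC.
Aggregating (R3): 11.04% + 31% = 42.04%.
42.04% falls short of the 50% threshold by 7.96 percentage points.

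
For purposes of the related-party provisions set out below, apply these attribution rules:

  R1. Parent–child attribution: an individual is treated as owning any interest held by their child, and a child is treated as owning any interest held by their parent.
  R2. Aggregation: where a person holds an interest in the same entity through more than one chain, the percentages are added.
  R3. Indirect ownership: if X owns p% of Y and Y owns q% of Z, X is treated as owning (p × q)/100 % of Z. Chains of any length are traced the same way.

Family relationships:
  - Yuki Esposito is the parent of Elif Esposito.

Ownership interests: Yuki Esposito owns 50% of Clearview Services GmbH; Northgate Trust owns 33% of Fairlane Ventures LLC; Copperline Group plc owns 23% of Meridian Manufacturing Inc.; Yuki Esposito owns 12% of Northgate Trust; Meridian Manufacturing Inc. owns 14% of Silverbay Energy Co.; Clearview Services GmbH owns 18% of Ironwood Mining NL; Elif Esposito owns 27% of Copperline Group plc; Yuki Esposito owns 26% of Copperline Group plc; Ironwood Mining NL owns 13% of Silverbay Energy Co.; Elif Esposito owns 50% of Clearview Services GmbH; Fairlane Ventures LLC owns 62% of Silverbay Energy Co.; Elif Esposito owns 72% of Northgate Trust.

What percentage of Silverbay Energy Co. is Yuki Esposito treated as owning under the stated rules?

By parent–child attribution (R1), Yuki Esposito is treated as also owning Elif Esposito's interest in Northgate Trust, giving 12% + 72% = 84%.
By parent–child attribution (R1), Yuki Esposito is treated as also owning Elif Esposito's interest in Clearview Services GmbH, giving 50% + 50% = 100%.
By parent–child attribution (R1), Yuki Esposito is treated as also owning Elif Esposito's interest in Copperline Group plc, giving 26% + 27% = 53%.
Chain via Northgate Trust → Fairlane Ventures LLC (R3): 84% × 33% × 62% = 17.1864% of Silverbay Energy Co.
Chain via Clearview Services GmbH → Ironwood Mining NL (R3): 100% × 18% × 13% = 2.34% of Silverbay Energy Co.
Chain via Copperline Group plc → Meridian Manufacturing Inc. (R3): 53% × 23% × 14% = 1.7066% of Silverbay Energy Co.
Aggregating (R2): 17.1864% + 2.34% + 1.7066% = 21.233%.

21.233%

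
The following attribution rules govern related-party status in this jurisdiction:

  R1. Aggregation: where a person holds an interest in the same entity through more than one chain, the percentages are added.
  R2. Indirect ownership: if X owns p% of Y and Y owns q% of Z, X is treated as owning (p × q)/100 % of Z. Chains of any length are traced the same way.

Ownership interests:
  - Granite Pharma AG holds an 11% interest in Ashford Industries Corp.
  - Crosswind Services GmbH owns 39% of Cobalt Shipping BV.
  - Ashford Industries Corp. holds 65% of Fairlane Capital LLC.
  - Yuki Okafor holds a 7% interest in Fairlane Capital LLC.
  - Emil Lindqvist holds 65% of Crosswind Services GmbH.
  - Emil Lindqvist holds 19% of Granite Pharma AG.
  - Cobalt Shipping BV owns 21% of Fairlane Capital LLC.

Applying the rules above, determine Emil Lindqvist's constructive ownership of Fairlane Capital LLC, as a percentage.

Chain via Granite Pharma AG → Ashford Industries Corp. (R2): 19% × 11% × 65% = 1.3585% of Fairlane Capital LLC.
Chain via Crosswind Services GmbH → Cobalt Shipping BV (R2): 65% × 39% × 21% = 5.3235% of Fairlane Capital LLC.
Aggregating (R1): 1.3585% + 5.3235% = 6.682%.

6.682%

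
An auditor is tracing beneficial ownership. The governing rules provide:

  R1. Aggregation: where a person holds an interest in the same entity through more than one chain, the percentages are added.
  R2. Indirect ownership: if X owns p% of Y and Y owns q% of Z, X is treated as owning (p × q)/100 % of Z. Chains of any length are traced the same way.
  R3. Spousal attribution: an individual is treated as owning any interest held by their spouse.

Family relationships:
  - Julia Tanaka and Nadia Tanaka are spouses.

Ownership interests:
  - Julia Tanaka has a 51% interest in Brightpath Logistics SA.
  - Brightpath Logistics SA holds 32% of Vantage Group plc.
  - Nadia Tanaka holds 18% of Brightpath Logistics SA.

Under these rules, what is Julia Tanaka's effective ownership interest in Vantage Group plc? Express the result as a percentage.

22.08%

By spousal attribution (R3), Julia Tanaka is treated as also owning Nadia Tanaka's interest in Brightpath Logistics SA, giving 51% + 18% = 69%.
Chain via Brightpath Logistics SA (R2): 69% × 32% = 22.08% of Vantage Group plc.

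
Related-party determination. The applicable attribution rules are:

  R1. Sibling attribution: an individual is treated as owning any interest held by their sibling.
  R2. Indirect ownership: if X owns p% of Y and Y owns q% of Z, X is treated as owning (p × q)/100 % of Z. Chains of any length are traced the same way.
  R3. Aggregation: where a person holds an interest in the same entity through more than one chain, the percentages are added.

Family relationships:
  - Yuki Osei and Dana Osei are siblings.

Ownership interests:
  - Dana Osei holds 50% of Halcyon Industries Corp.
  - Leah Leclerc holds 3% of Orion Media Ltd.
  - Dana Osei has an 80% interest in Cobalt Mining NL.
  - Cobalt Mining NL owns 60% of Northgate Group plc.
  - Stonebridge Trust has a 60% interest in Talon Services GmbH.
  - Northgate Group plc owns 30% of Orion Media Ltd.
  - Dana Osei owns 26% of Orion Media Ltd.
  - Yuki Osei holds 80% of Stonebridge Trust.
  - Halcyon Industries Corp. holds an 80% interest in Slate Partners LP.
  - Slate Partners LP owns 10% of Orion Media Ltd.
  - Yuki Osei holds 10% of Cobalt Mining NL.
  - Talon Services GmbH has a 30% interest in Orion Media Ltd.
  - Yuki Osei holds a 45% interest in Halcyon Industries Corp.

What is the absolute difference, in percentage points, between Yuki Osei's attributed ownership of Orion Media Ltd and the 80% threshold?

By sibling attribution (R1), Yuki Osei is treated as also owning Dana Osei's interest in Cobalt Mining NL, giving 10% + 80% = 90%.
By sibling attribution (R1), Yuki Osei is treated as also owning Dana Osei's interest in Halcyon Industries Corp, giving 45% + 50% = 95%.
By sibling attribution (R1), Yuki Osei is treated as owning Dana Osei's 26% interest in Orion Media Ltd.
Chain via Cobalt Mining NL → Northgate Group plc (R2): 90% × 60% × 30% = 16.2% of Orion Media Ltd.
Chain via Stonebridge Trust → Talon Services GmbH (R2): 80% × 60% × 30% = 14.4% of Orion Media Ltd.
Chain via Halcyon Industries Corp. → Slate Partners LP (R2): 95% × 80% × 10% = 7.6% of Orion Media Ltd.
Direct interest in Orion Media Ltd: 26%.
Aggregating (R3): 16.2% + 14.4% + 7.6% + 26% = 64.2%.
64.2% falls short of the 80% threshold by 15.8 percentage points.

15.8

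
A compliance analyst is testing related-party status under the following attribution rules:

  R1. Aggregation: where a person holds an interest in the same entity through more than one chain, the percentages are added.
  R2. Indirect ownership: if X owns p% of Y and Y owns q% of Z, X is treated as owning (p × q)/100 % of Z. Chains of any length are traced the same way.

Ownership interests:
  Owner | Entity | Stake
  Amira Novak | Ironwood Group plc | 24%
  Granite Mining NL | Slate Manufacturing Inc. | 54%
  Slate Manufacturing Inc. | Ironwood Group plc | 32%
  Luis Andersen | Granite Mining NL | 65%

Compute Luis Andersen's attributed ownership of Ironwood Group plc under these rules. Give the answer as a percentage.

Chain via Granite Mining NL → Slate Manufacturing Inc. (R2): 65% × 54% × 32% = 11.232% of Ironwood Group plc.

11.232%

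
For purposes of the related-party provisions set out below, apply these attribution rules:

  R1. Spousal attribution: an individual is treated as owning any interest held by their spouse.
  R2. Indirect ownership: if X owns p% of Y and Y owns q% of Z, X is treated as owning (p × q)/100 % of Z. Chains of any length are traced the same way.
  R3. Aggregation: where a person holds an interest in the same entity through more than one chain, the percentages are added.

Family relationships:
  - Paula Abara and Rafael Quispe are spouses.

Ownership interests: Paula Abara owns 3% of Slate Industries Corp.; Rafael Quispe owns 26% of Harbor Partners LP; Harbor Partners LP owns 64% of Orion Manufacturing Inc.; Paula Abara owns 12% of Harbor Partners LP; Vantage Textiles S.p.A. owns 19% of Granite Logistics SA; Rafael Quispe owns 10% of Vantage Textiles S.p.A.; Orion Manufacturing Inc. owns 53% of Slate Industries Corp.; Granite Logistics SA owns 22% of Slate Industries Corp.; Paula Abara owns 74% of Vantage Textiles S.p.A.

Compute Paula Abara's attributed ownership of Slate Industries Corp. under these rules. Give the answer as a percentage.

By spousal attribution (R1), Paula Abara is treated as also owning Rafael Quispe's interest in Vantage Textiles S.p.A, giving 74% + 10% = 84%.
By spousal attribution (R1), Paula Abara is treated as also owning Rafael Quispe's interest in Harbor Partners LP, giving 12% + 26% = 38%.
Chain via Vantage Textiles S.p.A. → Granite Logistics SA (R2): 84% × 19% × 22% = 3.5112% of Slate Industries Corp.
Chain via Harbor Partners LP → Orion Manufacturing Inc. (R2): 38% × 64% × 53% = 12.8896% of Slate Industries Corp.
Direct interest in Slate Industries Corp: 3%.
Aggregating (R3): 3.5112% + 12.8896% + 3% = 19.4008%.

19.4008%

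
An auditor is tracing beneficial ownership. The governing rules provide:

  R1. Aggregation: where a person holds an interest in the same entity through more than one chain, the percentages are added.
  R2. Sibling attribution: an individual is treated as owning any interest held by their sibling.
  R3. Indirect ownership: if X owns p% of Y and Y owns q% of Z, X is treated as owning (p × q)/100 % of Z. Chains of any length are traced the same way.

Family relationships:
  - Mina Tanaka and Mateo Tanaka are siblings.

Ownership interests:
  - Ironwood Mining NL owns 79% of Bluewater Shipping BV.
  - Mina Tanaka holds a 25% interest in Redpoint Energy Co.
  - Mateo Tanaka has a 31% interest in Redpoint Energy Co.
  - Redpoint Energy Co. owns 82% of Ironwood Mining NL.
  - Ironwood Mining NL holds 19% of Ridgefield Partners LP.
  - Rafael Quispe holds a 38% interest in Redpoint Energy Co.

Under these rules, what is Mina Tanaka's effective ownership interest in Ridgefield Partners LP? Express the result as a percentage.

8.7248%

By sibling attribution (R2), Mina Tanaka is treated as also owning Mateo Tanaka's interest in Redpoint Energy Co, giving 25% + 31% = 56%.
Chain via Redpoint Energy Co. → Ironwood Mining NL (R3): 56% × 82% × 19% = 8.7248% of Ridgefield Partners LP.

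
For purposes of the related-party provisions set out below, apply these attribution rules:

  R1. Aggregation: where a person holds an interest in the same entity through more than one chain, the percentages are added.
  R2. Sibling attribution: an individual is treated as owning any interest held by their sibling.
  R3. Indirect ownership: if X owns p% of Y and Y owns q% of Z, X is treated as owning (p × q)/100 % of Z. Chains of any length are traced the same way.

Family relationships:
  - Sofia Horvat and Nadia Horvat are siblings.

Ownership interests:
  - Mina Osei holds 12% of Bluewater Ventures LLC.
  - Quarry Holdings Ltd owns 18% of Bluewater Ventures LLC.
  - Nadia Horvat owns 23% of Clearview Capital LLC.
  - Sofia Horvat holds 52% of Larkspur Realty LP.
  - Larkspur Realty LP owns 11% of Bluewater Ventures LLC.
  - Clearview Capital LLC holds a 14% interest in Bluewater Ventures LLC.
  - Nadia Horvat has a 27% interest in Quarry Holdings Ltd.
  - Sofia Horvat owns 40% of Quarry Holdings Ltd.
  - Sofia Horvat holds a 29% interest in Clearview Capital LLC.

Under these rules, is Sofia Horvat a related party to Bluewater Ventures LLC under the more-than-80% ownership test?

By sibling attribution (R2), Sofia Horvat is treated as also owning Nadia Horvat's interest in Quarry Holdings Ltd, giving 40% + 27% = 67%.
By sibling attribution (R2), Sofia Horvat is treated as also owning Nadia Horvat's interest in Clearview Capital LLC, giving 29% + 23% = 52%.
Chain via Larkspur Realty LP (R3): 52% × 11% = 5.72% of Bluewater Ventures LLC.
Chain via Quarry Holdings Ltd (R3): 67% × 18% = 12.06% of Bluewater Ventures LLC.
Chain via Clearview Capital LLC (R3): 52% × 14% = 7.28% of Bluewater Ventures LLC.
Aggregating (R1): 5.72% + 12.06% + 7.28% = 25.06%.
25.06% does not exceed the 80% threshold, so Sofia is not a related party to Bluewater Ventures LLC.

No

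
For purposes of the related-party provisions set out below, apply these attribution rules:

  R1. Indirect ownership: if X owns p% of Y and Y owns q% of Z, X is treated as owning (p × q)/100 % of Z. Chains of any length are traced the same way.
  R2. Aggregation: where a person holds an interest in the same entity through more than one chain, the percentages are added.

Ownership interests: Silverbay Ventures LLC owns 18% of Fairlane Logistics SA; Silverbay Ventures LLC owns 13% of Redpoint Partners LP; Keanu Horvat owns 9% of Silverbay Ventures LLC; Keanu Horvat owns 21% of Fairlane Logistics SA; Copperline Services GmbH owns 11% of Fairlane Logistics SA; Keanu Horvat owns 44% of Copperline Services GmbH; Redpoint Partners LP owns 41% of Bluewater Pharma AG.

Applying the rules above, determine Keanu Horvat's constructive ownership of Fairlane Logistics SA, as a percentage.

Chain via Copperline Services GmbH (R1): 44% × 11% = 4.84% of Fairlane Logistics SA.
Chain via Silverbay Ventures LLC (R1): 9% × 18% = 1.62% of Fairlane Logistics SA.
Direct interest in Fairlane Logistics SA: 21%.
Aggregating (R2): 4.84% + 1.62% + 21% = 27.46%.

27.46%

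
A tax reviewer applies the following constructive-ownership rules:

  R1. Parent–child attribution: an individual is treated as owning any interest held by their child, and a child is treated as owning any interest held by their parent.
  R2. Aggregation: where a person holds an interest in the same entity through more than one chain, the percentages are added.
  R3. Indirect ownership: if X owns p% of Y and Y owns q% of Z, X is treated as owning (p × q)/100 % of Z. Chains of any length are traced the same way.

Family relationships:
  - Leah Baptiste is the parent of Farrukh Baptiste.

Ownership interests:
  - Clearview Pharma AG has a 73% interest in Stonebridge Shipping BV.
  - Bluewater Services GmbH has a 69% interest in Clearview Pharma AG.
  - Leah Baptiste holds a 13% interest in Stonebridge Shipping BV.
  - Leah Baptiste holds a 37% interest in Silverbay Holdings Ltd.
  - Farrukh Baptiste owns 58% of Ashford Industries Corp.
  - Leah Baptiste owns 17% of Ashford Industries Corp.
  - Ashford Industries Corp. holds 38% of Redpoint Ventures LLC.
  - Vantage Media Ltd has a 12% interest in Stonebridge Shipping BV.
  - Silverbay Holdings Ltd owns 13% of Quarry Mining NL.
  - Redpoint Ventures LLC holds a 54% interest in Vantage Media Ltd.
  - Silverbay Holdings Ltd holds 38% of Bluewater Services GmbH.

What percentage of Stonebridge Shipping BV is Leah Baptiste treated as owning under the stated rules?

21.928822%

By parent–child attribution (R1), Leah Baptiste is treated as also owning Farrukh Baptiste's interest in Ashford Industries Corp, giving 17% + 58% = 75%.
Chain via Silverbay Holdings Ltd → Bluewater Services GmbH → Clearview Pharma AG (R3): 37% × 38% × 69% × 73% = 7.082022% of Stonebridge Shipping BV.
Chain via Ashford Industries Corp. → Redpoint Ventures LLC → Vantage Media Ltd (R3): 75% × 38% × 54% × 12% = 1.8468% of Stonebridge Shipping BV.
Direct interest in Stonebridge Shipping BV: 13%.
Aggregating (R2): 7.082022% + 1.8468% + 13% = 21.928822%.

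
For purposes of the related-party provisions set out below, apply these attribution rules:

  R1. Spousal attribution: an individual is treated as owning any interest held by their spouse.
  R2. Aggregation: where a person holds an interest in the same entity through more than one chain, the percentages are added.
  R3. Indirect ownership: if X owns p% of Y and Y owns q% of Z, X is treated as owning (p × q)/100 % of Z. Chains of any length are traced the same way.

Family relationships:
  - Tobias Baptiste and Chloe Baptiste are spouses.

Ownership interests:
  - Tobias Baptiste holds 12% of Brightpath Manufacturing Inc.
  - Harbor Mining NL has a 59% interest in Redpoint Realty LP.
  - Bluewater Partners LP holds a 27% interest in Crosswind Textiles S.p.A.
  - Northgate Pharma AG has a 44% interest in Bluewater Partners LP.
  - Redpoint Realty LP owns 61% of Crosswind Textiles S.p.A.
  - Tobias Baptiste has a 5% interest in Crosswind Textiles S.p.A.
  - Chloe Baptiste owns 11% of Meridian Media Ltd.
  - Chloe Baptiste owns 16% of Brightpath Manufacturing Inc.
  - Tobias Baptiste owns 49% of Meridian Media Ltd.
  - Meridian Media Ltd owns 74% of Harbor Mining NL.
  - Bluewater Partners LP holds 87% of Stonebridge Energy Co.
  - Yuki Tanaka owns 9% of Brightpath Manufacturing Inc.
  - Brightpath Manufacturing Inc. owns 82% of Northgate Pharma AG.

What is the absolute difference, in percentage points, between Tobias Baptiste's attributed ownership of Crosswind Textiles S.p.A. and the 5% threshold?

By spousal attribution (R1), Tobias Baptiste is treated as also owning Chloe Baptiste's interest in Meridian Media Ltd, giving 49% + 11% = 60%.
By spousal attribution (R1), Tobias Baptiste is treated as also owning Chloe Baptiste's interest in Brightpath Manufacturing Inc, giving 12% + 16% = 28%.
Chain via Meridian Media Ltd → Harbor Mining NL → Redpoint Realty LP (R3): 60% × 74% × 59% × 61% = 15.97956% of Crosswind Textiles S.p.A.
Chain via Brightpath Manufacturing Inc. → Northgate Pharma AG → Bluewater Partners LP (R3): 28% × 82% × 44% × 27% = 2.727648% of Crosswind Textiles S.p.A.
Direct interest in Crosswind Textiles S.p.A: 5%.
Aggregating (R2): 15.97956% + 2.727648% + 5% = 23.707208%.
23.707208% exceeds the 5% threshold by 18.707208 percentage points.

18.707208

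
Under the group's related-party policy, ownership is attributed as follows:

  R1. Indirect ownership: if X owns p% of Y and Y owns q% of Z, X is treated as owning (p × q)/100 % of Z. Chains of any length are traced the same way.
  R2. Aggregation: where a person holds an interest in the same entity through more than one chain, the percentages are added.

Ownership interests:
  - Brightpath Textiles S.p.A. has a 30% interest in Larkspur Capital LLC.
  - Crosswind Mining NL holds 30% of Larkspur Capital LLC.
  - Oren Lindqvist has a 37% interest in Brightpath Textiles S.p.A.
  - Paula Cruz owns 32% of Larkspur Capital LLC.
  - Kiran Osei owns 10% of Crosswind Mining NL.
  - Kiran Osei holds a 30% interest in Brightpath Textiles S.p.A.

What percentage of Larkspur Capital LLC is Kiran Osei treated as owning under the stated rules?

12%

Chain via Crosswind Mining NL (R1): 10% × 30% = 3% of Larkspur Capital LLC.
Chain via Brightpath Textiles S.p.A. (R1): 30% × 30% = 9% of Larkspur Capital LLC.
Aggregating (R2): 3% + 9% = 12%.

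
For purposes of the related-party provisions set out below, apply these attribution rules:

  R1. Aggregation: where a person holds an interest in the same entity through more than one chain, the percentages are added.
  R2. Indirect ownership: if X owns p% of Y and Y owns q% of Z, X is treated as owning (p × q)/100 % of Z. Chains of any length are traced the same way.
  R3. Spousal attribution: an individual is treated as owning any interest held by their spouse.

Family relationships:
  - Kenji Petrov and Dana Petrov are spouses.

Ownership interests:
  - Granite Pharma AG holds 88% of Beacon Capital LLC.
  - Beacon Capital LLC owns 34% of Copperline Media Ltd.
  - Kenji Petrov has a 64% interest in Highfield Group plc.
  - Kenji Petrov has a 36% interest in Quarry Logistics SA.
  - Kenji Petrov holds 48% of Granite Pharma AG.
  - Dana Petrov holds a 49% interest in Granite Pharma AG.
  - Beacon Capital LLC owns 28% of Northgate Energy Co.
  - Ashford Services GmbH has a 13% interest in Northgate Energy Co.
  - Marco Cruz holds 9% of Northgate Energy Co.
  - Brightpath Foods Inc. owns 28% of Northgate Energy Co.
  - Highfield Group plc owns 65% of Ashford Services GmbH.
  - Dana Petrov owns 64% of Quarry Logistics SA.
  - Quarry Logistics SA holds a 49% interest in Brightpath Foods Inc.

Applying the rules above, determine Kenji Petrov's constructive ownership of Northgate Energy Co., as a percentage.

By spousal attribution (R3), Kenji Petrov is treated as also owning Dana Petrov's interest in Granite Pharma AG, giving 48% + 49% = 97%.
By spousal attribution (R3), Kenji Petrov is treated as also owning Dana Petrov's interest in Quarry Logistics SA, giving 36% + 64% = 100%.
Chain via Granite Pharma AG → Beacon Capital LLC (R2): 97% × 88% × 28% = 23.9008% of Northgate Energy Co.
Chain via Highfield Group plc → Ashford Services GmbH (R2): 64% × 65% × 13% = 5.408% of Northgate Energy Co.
Chain via Quarry Logistics SA → Brightpath Foods Inc. (R2): 100% × 49% × 28% = 13.72% of Northgate Energy Co.
Aggregating (R1): 23.9008% + 5.408% + 13.72% = 43.0288%.

43.0288%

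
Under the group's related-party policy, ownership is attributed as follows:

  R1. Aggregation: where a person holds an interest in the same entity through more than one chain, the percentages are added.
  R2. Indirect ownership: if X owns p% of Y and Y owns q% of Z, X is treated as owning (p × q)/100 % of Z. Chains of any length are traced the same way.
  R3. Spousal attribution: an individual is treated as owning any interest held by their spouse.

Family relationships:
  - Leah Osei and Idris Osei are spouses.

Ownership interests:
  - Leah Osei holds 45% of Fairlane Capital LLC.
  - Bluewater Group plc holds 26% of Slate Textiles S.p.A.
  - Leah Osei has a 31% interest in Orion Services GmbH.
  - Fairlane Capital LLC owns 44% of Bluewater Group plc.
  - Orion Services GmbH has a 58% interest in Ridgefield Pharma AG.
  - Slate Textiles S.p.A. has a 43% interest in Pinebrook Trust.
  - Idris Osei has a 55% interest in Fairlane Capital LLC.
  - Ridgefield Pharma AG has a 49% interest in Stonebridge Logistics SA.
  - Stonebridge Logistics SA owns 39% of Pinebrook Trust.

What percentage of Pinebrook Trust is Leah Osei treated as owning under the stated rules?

By spousal attribution (R3), Leah Osei is treated as also owning Idris Osei's interest in Fairlane Capital LLC, giving 45% + 55% = 100%.
Chain via Fairlane Capital LLC → Bluewater Group plc → Slate Textiles S.p.A. (R2): 100% × 44% × 26% × 43% = 4.9192% of Pinebrook Trust.
Chain via Orion Services GmbH → Ridgefield Pharma AG → Stonebridge Logistics SA (R2): 31% × 58% × 49% × 39% = 3.435978% of Pinebrook Trust.
Aggregating (R1): 4.9192% + 3.435978% = 8.355178%.

8.355178%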